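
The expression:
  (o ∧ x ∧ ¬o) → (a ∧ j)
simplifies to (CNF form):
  True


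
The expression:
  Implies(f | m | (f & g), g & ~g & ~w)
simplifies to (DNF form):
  ~f & ~m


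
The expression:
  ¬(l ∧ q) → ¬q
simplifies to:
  l ∨ ¬q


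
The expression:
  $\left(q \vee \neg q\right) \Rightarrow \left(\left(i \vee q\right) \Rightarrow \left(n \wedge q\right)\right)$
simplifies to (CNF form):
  $\left(n \vee \neg i\right) \wedge \left(n \vee \neg q\right) \wedge \left(q \vee \neg i\right) \wedge \left(q \vee \neg q\right)$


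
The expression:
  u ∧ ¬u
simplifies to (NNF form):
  False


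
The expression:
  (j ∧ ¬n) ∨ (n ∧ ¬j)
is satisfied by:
  {n: True, j: False}
  {j: True, n: False}


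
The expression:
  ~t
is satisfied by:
  {t: False}


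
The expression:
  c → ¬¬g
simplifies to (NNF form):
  g ∨ ¬c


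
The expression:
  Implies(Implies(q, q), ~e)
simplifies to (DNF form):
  ~e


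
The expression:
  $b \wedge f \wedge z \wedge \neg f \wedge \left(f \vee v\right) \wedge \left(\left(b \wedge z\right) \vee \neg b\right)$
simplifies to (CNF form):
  $\text{False}$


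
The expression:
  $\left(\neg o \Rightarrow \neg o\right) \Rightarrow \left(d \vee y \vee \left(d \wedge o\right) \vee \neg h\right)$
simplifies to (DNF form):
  $d \vee y \vee \neg h$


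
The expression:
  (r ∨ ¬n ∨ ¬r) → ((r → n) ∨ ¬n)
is always true.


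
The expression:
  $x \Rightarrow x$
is always true.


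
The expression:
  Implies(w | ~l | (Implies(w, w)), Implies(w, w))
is always true.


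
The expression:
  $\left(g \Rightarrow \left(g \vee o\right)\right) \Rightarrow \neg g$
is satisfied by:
  {g: False}


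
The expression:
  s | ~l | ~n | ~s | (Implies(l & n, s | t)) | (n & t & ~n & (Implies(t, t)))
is always true.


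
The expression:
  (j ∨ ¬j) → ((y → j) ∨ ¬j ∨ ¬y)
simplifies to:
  True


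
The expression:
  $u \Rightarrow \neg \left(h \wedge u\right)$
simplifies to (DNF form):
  $\neg h \vee \neg u$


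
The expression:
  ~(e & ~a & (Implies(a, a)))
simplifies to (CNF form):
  a | ~e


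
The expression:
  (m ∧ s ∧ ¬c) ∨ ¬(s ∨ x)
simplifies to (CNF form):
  (m ∨ ¬s) ∧ (s ∨ ¬x) ∧ (¬c ∨ ¬s)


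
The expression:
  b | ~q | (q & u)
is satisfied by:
  {b: True, u: True, q: False}
  {b: True, u: False, q: False}
  {u: True, b: False, q: False}
  {b: False, u: False, q: False}
  {b: True, q: True, u: True}
  {b: True, q: True, u: False}
  {q: True, u: True, b: False}


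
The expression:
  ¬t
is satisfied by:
  {t: False}


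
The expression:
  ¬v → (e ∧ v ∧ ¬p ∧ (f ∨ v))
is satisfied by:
  {v: True}


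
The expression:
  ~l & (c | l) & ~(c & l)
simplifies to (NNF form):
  c & ~l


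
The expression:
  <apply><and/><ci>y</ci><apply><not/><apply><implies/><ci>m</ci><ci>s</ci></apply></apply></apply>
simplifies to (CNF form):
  <apply><and/><ci>m</ci><ci>y</ci><apply><not/><ci>s</ci></apply></apply>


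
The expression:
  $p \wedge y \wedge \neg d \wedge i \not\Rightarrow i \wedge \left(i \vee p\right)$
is never true.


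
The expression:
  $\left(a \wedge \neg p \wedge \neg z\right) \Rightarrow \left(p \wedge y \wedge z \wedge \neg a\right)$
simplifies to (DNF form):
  $p \vee z \vee \neg a$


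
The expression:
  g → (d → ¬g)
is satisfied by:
  {g: False, d: False}
  {d: True, g: False}
  {g: True, d: False}


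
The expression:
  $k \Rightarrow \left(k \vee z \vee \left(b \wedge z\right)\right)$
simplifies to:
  $\text{True}$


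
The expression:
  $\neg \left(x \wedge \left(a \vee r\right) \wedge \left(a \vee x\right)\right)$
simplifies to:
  $\left(\neg a \wedge \neg r\right) \vee \neg x$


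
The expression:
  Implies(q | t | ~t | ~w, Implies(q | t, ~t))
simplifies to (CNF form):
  ~t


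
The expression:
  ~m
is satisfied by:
  {m: False}


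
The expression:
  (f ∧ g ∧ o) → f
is always true.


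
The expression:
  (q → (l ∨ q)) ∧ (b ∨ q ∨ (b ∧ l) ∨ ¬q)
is always true.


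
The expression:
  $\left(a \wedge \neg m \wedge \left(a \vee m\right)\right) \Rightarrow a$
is always true.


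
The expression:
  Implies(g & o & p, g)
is always true.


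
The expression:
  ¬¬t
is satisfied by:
  {t: True}


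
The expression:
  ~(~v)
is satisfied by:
  {v: True}


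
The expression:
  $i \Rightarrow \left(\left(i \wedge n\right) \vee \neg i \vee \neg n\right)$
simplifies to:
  $\text{True}$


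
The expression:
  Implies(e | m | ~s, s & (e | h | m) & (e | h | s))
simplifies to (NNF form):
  s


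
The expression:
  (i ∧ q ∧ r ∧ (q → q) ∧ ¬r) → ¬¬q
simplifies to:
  True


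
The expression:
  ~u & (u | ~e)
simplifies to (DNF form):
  ~e & ~u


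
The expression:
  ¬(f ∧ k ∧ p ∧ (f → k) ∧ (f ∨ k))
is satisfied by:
  {p: False, k: False, f: False}
  {f: True, p: False, k: False}
  {k: True, p: False, f: False}
  {f: True, k: True, p: False}
  {p: True, f: False, k: False}
  {f: True, p: True, k: False}
  {k: True, p: True, f: False}


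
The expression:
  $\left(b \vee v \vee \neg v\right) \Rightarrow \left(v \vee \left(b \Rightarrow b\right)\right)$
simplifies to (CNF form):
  $\text{True}$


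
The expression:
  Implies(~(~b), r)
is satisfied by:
  {r: True, b: False}
  {b: False, r: False}
  {b: True, r: True}


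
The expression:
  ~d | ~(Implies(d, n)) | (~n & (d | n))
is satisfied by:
  {d: False, n: False}
  {n: True, d: False}
  {d: True, n: False}


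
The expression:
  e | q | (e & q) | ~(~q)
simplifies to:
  e | q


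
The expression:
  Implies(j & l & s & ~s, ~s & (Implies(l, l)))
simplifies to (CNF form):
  True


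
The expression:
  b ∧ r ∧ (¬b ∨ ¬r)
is never true.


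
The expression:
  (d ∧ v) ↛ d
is never true.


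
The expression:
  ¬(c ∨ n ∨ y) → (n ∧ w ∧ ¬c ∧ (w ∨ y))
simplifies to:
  c ∨ n ∨ y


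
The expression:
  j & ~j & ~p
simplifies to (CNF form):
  False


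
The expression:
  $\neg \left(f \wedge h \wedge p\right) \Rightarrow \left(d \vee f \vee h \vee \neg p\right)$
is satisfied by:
  {h: True, d: True, f: True, p: False}
  {h: True, d: True, p: False, f: False}
  {h: True, f: True, p: False, d: False}
  {h: True, p: False, f: False, d: False}
  {d: True, f: True, p: False, h: False}
  {d: True, p: False, f: False, h: False}
  {f: True, d: False, p: False, h: False}
  {d: False, p: False, f: False, h: False}
  {d: True, h: True, p: True, f: True}
  {d: True, h: True, p: True, f: False}
  {h: True, p: True, f: True, d: False}
  {h: True, p: True, d: False, f: False}
  {f: True, p: True, d: True, h: False}
  {p: True, d: True, h: False, f: False}
  {p: True, f: True, h: False, d: False}


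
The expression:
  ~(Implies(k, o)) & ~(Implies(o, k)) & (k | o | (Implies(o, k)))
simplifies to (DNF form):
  False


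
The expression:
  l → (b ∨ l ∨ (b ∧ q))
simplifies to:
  True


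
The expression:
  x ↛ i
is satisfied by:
  {x: True, i: False}


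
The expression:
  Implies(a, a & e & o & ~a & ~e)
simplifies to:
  ~a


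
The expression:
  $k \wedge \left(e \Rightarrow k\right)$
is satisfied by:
  {k: True}


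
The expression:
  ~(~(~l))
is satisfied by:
  {l: False}


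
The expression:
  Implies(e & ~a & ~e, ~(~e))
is always true.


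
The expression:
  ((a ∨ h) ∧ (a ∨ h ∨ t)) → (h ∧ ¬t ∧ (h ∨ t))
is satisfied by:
  {h: False, a: False, t: False}
  {t: True, h: False, a: False}
  {h: True, t: False, a: False}
  {a: True, h: True, t: False}


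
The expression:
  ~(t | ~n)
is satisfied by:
  {n: True, t: False}


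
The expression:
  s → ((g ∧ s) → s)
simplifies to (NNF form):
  True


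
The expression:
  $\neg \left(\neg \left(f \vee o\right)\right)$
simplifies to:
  $f \vee o$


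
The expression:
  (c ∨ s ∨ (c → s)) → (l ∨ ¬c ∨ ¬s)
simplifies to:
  l ∨ ¬c ∨ ¬s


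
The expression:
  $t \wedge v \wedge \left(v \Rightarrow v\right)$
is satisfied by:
  {t: True, v: True}


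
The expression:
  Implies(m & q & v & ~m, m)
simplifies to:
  True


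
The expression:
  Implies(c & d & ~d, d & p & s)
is always true.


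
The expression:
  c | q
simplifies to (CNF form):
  c | q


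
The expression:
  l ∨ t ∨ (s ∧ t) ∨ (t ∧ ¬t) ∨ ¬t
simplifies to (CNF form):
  True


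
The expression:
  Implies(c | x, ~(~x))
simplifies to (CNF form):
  x | ~c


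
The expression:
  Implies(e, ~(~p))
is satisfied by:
  {p: True, e: False}
  {e: False, p: False}
  {e: True, p: True}


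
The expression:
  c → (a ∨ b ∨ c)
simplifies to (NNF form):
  True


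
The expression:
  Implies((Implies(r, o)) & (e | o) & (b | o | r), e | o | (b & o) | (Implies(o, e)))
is always true.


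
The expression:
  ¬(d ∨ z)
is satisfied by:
  {d: False, z: False}


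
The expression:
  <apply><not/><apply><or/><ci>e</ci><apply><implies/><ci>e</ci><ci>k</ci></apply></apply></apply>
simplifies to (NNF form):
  <false/>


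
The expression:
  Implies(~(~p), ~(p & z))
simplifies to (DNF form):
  ~p | ~z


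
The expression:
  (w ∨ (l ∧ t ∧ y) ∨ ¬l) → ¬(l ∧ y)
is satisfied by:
  {t: False, l: False, y: False, w: False}
  {w: True, t: False, l: False, y: False}
  {t: True, w: False, l: False, y: False}
  {w: True, t: True, l: False, y: False}
  {y: True, w: False, t: False, l: False}
  {w: True, y: True, t: False, l: False}
  {y: True, t: True, w: False, l: False}
  {w: True, y: True, t: True, l: False}
  {l: True, y: False, t: False, w: False}
  {l: True, w: True, y: False, t: False}
  {l: True, t: True, y: False, w: False}
  {w: True, l: True, t: True, y: False}
  {l: True, y: True, w: False, t: False}


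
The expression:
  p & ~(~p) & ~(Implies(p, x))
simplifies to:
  p & ~x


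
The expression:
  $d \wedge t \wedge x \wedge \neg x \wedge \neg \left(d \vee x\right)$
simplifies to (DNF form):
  $\text{False}$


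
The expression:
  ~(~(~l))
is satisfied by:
  {l: False}


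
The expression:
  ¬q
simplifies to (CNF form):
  ¬q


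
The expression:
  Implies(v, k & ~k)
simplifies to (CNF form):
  ~v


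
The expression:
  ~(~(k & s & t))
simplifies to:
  k & s & t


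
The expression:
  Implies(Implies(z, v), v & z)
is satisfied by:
  {z: True}


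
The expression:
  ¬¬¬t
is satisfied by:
  {t: False}


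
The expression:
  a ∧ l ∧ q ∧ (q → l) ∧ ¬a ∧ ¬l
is never true.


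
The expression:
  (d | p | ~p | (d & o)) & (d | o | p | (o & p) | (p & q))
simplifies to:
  d | o | p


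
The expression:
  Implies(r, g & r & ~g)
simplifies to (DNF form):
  ~r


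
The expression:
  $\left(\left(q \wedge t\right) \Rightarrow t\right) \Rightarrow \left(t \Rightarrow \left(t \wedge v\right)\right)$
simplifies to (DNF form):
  $v \vee \neg t$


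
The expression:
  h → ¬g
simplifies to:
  ¬g ∨ ¬h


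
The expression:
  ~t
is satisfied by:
  {t: False}


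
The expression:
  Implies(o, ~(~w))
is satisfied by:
  {w: True, o: False}
  {o: False, w: False}
  {o: True, w: True}


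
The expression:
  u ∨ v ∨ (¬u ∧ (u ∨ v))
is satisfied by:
  {v: True, u: True}
  {v: True, u: False}
  {u: True, v: False}


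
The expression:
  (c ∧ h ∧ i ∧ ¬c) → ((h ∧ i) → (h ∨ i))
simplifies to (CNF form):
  True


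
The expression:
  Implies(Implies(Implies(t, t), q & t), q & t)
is always true.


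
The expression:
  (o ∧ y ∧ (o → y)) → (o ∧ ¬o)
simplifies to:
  ¬o ∨ ¬y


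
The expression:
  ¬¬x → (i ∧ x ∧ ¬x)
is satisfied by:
  {x: False}


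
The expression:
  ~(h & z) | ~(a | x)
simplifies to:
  ~h | ~z | (~a & ~x)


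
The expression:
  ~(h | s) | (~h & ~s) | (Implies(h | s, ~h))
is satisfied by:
  {h: False}


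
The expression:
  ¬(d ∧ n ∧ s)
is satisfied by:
  {s: False, d: False, n: False}
  {n: True, s: False, d: False}
  {d: True, s: False, n: False}
  {n: True, d: True, s: False}
  {s: True, n: False, d: False}
  {n: True, s: True, d: False}
  {d: True, s: True, n: False}


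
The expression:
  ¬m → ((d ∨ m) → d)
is always true.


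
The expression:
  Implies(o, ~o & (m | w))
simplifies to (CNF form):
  ~o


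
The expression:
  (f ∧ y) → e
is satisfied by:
  {e: True, y: False, f: False}
  {e: False, y: False, f: False}
  {f: True, e: True, y: False}
  {f: True, e: False, y: False}
  {y: True, e: True, f: False}
  {y: True, e: False, f: False}
  {y: True, f: True, e: True}


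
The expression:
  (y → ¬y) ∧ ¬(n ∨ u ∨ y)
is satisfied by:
  {n: False, u: False, y: False}


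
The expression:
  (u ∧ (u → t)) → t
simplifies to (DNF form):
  True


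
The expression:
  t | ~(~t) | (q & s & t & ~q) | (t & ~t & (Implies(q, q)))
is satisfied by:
  {t: True}


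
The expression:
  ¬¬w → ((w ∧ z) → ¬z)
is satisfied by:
  {w: False, z: False}
  {z: True, w: False}
  {w: True, z: False}


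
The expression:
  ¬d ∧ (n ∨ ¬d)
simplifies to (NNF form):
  ¬d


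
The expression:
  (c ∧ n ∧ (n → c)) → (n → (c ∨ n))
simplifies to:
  True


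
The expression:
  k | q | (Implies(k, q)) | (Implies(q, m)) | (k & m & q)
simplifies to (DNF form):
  True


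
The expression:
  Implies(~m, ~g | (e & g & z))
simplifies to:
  m | ~g | (e & z)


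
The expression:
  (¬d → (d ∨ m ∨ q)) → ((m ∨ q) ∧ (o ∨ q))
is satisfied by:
  {q: True, o: True, m: False, d: False}
  {q: True, o: False, m: False, d: False}
  {d: True, q: True, o: True, m: False}
  {d: True, q: True, o: False, m: False}
  {q: True, m: True, o: True, d: False}
  {q: True, m: True, o: False, d: False}
  {q: True, m: True, d: True, o: True}
  {q: True, m: True, d: True, o: False}
  {o: True, q: False, m: False, d: False}
  {q: False, o: False, m: False, d: False}
  {m: True, o: True, q: False, d: False}
  {d: True, m: True, o: True, q: False}


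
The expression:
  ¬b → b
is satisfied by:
  {b: True}


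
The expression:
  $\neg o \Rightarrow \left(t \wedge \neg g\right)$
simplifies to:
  $o \vee \left(t \wedge \neg g\right)$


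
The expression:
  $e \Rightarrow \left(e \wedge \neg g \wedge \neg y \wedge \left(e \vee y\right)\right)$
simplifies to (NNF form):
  $\left(\neg g \wedge \neg y\right) \vee \neg e$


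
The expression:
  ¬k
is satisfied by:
  {k: False}


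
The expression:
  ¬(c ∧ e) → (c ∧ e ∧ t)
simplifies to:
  c ∧ e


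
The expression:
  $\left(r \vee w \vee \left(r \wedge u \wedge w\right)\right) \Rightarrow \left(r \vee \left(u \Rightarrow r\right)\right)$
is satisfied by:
  {r: True, w: False, u: False}
  {w: False, u: False, r: False}
  {r: True, u: True, w: False}
  {u: True, w: False, r: False}
  {r: True, w: True, u: False}
  {w: True, r: False, u: False}
  {r: True, u: True, w: True}


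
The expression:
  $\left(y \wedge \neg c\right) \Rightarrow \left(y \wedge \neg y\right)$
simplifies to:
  $c \vee \neg y$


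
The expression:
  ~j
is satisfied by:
  {j: False}


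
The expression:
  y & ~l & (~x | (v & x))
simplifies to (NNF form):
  y & ~l & (v | ~x)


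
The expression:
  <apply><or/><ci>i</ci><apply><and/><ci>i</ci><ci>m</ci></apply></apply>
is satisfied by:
  {i: True}


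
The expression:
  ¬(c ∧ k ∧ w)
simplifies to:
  ¬c ∨ ¬k ∨ ¬w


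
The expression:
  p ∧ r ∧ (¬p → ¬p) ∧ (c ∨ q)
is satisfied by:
  {r: True, p: True, q: True, c: True}
  {r: True, p: True, q: True, c: False}
  {r: True, p: True, c: True, q: False}


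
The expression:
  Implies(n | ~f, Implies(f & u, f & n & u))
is always true.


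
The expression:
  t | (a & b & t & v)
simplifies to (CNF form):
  t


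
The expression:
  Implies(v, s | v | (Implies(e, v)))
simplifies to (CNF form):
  True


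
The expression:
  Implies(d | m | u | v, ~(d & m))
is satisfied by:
  {m: False, d: False}
  {d: True, m: False}
  {m: True, d: False}


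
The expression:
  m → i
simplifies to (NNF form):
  i ∨ ¬m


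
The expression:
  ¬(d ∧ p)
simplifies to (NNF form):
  ¬d ∨ ¬p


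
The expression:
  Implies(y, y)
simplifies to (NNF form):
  True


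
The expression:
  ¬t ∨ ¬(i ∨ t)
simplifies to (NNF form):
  ¬t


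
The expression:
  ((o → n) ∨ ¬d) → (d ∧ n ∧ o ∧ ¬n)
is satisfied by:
  {d: True, o: True, n: False}


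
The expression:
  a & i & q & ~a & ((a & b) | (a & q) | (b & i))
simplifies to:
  False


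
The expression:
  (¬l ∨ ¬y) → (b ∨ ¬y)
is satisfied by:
  {b: True, l: True, y: False}
  {b: True, l: False, y: False}
  {l: True, b: False, y: False}
  {b: False, l: False, y: False}
  {b: True, y: True, l: True}
  {b: True, y: True, l: False}
  {y: True, l: True, b: False}


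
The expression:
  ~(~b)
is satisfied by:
  {b: True}


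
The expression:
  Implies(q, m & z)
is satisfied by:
  {z: True, m: True, q: False}
  {z: True, m: False, q: False}
  {m: True, z: False, q: False}
  {z: False, m: False, q: False}
  {z: True, q: True, m: True}


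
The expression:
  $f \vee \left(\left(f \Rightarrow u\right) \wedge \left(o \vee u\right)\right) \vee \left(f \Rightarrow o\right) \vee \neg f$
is always true.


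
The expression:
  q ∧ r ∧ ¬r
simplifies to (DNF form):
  False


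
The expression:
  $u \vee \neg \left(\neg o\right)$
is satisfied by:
  {o: True, u: True}
  {o: True, u: False}
  {u: True, o: False}


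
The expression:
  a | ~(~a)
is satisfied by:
  {a: True}


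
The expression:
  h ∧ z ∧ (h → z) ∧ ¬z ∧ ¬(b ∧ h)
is never true.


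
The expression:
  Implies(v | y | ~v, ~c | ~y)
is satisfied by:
  {c: False, y: False}
  {y: True, c: False}
  {c: True, y: False}


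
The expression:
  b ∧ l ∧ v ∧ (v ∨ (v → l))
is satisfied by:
  {v: True, b: True, l: True}


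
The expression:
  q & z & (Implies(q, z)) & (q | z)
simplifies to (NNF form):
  q & z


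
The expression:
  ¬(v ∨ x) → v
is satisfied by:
  {x: True, v: True}
  {x: True, v: False}
  {v: True, x: False}


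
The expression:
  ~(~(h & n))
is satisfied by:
  {h: True, n: True}


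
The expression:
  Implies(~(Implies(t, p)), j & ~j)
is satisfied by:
  {p: True, t: False}
  {t: False, p: False}
  {t: True, p: True}


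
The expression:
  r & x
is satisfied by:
  {r: True, x: True}


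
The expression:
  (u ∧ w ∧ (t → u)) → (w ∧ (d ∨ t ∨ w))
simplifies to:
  True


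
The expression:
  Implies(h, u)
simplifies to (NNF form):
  u | ~h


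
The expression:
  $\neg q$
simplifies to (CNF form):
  $\neg q$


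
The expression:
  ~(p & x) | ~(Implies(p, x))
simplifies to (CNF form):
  ~p | ~x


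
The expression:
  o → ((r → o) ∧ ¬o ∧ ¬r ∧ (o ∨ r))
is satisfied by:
  {o: False}


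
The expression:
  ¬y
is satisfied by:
  {y: False}


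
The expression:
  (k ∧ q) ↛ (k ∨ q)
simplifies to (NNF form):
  False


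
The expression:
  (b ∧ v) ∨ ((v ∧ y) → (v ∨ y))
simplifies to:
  True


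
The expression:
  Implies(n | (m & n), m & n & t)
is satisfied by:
  {m: True, t: True, n: False}
  {m: True, t: False, n: False}
  {t: True, m: False, n: False}
  {m: False, t: False, n: False}
  {n: True, m: True, t: True}


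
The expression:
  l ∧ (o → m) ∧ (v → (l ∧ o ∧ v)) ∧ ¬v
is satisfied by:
  {m: True, l: True, v: False, o: False}
  {l: True, m: False, v: False, o: False}
  {m: True, o: True, l: True, v: False}


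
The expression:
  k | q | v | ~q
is always true.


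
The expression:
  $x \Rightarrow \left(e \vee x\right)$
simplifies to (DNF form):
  $\text{True}$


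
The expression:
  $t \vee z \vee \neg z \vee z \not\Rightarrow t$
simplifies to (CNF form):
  $\text{True}$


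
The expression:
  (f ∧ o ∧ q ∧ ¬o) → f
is always true.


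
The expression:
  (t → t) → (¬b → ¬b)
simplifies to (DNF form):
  True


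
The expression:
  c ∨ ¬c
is always true.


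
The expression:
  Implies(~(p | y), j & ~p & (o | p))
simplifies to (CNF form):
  (j | p | y) & (o | p | y)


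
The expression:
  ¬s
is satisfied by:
  {s: False}


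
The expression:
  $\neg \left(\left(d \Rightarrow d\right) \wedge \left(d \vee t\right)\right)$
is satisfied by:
  {d: False, t: False}


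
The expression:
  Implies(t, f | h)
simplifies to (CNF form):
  f | h | ~t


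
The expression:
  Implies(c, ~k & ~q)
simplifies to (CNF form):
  (~c | ~k) & (~c | ~q)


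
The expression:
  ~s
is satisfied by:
  {s: False}


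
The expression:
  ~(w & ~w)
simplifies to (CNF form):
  True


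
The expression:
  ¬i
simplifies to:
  ¬i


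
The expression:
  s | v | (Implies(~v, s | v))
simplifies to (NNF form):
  s | v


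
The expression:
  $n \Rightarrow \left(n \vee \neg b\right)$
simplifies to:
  $\text{True}$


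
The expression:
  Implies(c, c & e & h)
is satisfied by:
  {e: True, h: True, c: False}
  {e: True, h: False, c: False}
  {h: True, e: False, c: False}
  {e: False, h: False, c: False}
  {e: True, c: True, h: True}


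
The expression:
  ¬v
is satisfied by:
  {v: False}


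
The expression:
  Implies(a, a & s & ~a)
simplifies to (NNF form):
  ~a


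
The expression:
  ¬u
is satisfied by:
  {u: False}


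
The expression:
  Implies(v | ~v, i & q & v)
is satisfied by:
  {i: True, q: True, v: True}


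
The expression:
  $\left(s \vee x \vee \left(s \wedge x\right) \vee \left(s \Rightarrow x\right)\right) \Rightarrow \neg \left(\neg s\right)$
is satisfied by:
  {s: True}


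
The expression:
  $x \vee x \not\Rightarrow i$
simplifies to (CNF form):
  $x$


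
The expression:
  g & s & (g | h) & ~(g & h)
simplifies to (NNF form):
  g & s & ~h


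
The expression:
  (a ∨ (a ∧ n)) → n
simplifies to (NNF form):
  n ∨ ¬a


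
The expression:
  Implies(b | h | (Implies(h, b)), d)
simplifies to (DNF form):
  d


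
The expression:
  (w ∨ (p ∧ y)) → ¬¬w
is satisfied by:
  {w: True, p: False, y: False}
  {p: False, y: False, w: False}
  {y: True, w: True, p: False}
  {y: True, p: False, w: False}
  {w: True, p: True, y: False}
  {p: True, w: False, y: False}
  {y: True, p: True, w: True}


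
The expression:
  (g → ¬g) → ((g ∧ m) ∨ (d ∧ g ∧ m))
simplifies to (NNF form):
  g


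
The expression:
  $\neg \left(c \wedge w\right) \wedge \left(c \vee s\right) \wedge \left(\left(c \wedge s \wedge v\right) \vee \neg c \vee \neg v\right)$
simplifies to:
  $\left(c \vee s\right) \wedge \left(s \vee \neg v\right) \wedge \left(\neg c \vee \neg w\right)$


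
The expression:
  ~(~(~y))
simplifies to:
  ~y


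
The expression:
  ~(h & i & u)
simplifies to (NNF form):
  ~h | ~i | ~u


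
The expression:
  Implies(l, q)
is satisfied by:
  {q: True, l: False}
  {l: False, q: False}
  {l: True, q: True}


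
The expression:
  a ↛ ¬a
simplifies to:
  a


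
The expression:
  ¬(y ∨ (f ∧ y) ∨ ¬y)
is never true.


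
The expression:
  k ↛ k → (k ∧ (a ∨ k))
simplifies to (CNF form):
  True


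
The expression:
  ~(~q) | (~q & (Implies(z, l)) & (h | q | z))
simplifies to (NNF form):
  q | (l & z) | (h & ~z)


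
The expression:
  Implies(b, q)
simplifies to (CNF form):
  q | ~b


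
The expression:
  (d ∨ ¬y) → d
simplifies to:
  d ∨ y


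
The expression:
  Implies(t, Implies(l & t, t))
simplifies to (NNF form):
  True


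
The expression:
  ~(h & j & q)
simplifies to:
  ~h | ~j | ~q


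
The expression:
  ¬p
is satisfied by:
  {p: False}


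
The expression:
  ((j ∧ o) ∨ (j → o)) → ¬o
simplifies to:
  ¬o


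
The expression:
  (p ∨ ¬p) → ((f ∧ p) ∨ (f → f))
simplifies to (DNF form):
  True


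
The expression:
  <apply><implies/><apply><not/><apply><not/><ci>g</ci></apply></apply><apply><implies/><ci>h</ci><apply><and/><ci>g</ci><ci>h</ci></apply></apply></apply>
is always true.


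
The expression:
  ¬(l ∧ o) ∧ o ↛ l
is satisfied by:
  {o: True, l: False}


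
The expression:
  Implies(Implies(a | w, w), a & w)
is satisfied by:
  {a: True}


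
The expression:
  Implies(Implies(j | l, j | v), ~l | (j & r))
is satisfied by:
  {r: True, j: False, l: False, v: False}
  {r: False, j: False, l: False, v: False}
  {r: True, v: True, j: False, l: False}
  {v: True, r: False, j: False, l: False}
  {r: True, j: True, v: False, l: False}
  {j: True, v: False, l: False, r: False}
  {r: True, v: True, j: True, l: False}
  {v: True, j: True, r: False, l: False}
  {l: True, r: True, v: False, j: False}
  {l: True, v: False, j: False, r: False}
  {r: True, l: True, j: True, v: False}
  {r: True, l: True, j: True, v: True}


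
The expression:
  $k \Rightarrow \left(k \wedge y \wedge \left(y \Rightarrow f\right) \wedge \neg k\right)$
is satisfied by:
  {k: False}


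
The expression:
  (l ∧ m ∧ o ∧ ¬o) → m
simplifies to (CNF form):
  True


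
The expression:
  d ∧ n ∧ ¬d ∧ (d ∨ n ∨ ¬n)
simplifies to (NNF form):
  False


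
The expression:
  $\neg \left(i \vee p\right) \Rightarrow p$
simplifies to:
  $i \vee p$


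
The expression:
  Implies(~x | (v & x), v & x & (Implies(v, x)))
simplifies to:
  x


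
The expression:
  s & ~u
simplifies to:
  s & ~u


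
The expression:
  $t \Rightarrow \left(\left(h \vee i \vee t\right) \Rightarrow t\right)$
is always true.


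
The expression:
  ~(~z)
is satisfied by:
  {z: True}


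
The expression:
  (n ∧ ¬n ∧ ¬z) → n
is always true.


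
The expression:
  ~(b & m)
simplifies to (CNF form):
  ~b | ~m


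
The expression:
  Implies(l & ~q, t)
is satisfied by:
  {t: True, q: True, l: False}
  {t: True, l: False, q: False}
  {q: True, l: False, t: False}
  {q: False, l: False, t: False}
  {t: True, q: True, l: True}
  {t: True, l: True, q: False}
  {q: True, l: True, t: False}


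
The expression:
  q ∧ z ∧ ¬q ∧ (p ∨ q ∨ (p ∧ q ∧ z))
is never true.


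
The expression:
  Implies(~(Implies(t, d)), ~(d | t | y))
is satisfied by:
  {d: True, t: False}
  {t: False, d: False}
  {t: True, d: True}


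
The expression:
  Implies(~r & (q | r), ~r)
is always true.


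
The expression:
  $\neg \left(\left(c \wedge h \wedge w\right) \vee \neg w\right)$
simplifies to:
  $w \wedge \left(\neg c \vee \neg h\right)$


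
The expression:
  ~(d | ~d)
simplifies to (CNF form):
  False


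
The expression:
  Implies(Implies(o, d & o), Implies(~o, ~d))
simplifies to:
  o | ~d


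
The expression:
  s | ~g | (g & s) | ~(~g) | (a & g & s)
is always true.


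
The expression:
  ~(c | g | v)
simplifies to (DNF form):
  ~c & ~g & ~v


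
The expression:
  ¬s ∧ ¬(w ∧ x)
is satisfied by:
  {w: False, s: False, x: False}
  {x: True, w: False, s: False}
  {w: True, x: False, s: False}


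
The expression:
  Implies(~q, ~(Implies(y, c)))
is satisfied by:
  {y: True, q: True, c: False}
  {q: True, c: False, y: False}
  {y: True, q: True, c: True}
  {q: True, c: True, y: False}
  {y: True, c: False, q: False}


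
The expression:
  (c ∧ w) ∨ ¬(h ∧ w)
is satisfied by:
  {c: True, w: False, h: False}
  {w: False, h: False, c: False}
  {h: True, c: True, w: False}
  {h: True, w: False, c: False}
  {c: True, w: True, h: False}
  {w: True, c: False, h: False}
  {h: True, w: True, c: True}


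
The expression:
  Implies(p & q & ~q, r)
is always true.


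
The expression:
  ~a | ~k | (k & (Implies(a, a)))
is always true.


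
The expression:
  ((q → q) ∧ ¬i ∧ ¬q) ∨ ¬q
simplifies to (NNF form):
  ¬q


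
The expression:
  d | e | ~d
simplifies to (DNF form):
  True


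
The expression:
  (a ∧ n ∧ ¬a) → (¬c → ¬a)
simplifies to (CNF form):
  True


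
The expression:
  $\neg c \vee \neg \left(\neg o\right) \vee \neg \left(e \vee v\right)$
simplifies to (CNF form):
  $\left(o \vee \neg c \vee \neg e\right) \wedge \left(o \vee \neg c \vee \neg v\right)$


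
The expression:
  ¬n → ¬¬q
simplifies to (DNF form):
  n ∨ q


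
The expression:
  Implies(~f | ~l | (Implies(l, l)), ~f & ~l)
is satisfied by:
  {l: False, f: False}


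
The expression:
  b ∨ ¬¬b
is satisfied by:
  {b: True}


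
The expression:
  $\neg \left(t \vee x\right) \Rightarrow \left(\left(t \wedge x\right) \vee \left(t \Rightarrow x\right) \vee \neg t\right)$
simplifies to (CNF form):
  $\text{True}$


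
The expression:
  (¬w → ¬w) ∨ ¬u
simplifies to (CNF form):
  True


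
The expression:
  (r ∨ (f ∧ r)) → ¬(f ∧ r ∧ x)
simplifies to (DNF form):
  ¬f ∨ ¬r ∨ ¬x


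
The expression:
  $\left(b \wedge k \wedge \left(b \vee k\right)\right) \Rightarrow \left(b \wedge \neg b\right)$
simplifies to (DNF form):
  $\neg b \vee \neg k$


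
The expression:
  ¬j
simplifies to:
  ¬j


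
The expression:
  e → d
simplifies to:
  d ∨ ¬e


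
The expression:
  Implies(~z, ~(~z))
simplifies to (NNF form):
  z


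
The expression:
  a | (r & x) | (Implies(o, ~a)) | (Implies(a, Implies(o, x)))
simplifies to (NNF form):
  True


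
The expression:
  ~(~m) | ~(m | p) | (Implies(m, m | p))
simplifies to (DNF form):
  True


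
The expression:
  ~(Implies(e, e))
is never true.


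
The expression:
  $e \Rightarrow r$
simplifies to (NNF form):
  $r \vee \neg e$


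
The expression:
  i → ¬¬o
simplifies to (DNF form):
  o ∨ ¬i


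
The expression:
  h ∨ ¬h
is always true.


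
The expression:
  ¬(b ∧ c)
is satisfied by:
  {c: False, b: False}
  {b: True, c: False}
  {c: True, b: False}


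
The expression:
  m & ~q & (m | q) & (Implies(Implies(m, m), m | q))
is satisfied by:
  {m: True, q: False}


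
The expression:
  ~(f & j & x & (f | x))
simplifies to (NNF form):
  ~f | ~j | ~x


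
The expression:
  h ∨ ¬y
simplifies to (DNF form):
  h ∨ ¬y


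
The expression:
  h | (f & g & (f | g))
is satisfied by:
  {h: True, f: True, g: True}
  {h: True, f: True, g: False}
  {h: True, g: True, f: False}
  {h: True, g: False, f: False}
  {f: True, g: True, h: False}


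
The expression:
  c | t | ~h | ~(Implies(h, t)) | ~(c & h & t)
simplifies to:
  True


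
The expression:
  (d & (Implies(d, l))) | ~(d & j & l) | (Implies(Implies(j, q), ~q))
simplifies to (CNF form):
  True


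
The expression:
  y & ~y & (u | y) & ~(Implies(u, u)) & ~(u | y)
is never true.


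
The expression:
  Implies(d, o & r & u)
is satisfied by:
  {r: True, u: True, o: True, d: False}
  {r: True, u: True, o: False, d: False}
  {r: True, o: True, u: False, d: False}
  {r: True, o: False, u: False, d: False}
  {u: True, o: True, r: False, d: False}
  {u: True, r: False, o: False, d: False}
  {u: False, o: True, r: False, d: False}
  {u: False, r: False, o: False, d: False}
  {r: True, d: True, u: True, o: True}


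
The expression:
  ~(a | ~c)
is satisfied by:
  {c: True, a: False}


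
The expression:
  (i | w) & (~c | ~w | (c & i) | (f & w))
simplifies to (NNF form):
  i | (f & w) | (w & ~c)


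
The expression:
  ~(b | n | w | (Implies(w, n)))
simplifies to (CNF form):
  False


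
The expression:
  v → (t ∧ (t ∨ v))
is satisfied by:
  {t: True, v: False}
  {v: False, t: False}
  {v: True, t: True}


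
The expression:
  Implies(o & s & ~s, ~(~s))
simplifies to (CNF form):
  True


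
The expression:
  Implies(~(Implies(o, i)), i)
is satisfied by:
  {i: True, o: False}
  {o: False, i: False}
  {o: True, i: True}


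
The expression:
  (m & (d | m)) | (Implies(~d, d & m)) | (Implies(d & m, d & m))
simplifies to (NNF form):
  True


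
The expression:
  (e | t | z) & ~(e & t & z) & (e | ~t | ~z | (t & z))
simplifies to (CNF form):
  (e | t | z) & (e | t | ~e) & (e | z | ~z) & (t | z | ~t) & (e | ~e | ~z) & (t | ~e | ~t) & (z | ~t | ~z) & (~e | ~t | ~z)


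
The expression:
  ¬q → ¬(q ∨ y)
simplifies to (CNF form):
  q ∨ ¬y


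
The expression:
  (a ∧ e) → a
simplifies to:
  True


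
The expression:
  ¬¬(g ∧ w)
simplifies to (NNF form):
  g ∧ w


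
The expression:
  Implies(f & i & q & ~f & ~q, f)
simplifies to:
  True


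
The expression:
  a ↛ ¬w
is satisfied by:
  {a: True, w: True}


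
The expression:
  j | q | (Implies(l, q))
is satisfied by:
  {j: True, q: True, l: False}
  {j: True, l: False, q: False}
  {q: True, l: False, j: False}
  {q: False, l: False, j: False}
  {j: True, q: True, l: True}
  {j: True, l: True, q: False}
  {q: True, l: True, j: False}


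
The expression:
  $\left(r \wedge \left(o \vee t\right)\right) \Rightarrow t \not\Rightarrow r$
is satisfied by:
  {t: False, r: False, o: False}
  {o: True, t: False, r: False}
  {t: True, o: False, r: False}
  {o: True, t: True, r: False}
  {r: True, o: False, t: False}


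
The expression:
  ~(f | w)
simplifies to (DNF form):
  ~f & ~w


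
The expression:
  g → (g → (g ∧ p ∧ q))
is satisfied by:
  {q: True, p: True, g: False}
  {q: True, p: False, g: False}
  {p: True, q: False, g: False}
  {q: False, p: False, g: False}
  {q: True, g: True, p: True}


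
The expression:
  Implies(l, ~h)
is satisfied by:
  {l: False, h: False}
  {h: True, l: False}
  {l: True, h: False}


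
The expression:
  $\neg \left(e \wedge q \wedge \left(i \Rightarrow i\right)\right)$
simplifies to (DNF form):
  $\neg e \vee \neg q$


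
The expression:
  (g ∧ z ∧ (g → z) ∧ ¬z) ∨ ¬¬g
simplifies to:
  g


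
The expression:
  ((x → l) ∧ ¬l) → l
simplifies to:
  l ∨ x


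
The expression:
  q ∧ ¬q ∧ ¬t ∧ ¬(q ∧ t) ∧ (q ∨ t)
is never true.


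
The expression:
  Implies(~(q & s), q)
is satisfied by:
  {q: True}


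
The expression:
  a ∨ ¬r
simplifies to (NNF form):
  a ∨ ¬r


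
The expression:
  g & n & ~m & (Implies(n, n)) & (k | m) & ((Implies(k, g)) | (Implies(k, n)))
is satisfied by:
  {g: True, n: True, k: True, m: False}


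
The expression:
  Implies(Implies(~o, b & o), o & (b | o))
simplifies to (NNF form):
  True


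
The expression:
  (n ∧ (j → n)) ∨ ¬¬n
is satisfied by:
  {n: True}


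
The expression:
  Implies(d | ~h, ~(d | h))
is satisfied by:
  {d: False}


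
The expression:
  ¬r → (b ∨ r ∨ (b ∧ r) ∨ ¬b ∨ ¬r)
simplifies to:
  True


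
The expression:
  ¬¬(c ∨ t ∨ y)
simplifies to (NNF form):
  c ∨ t ∨ y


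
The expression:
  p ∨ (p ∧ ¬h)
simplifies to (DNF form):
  p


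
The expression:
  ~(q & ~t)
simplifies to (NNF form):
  t | ~q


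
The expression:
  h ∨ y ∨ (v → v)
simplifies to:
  True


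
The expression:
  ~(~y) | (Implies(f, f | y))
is always true.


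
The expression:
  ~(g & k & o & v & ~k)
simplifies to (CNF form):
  True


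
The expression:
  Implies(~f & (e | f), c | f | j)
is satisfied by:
  {f: True, c: True, j: True, e: False}
  {f: True, c: True, j: False, e: False}
  {f: True, j: True, e: False, c: False}
  {f: True, j: False, e: False, c: False}
  {c: True, j: True, e: False, f: False}
  {c: True, j: False, e: False, f: False}
  {j: True, c: False, e: False, f: False}
  {j: False, c: False, e: False, f: False}
  {f: True, c: True, e: True, j: True}
  {f: True, c: True, e: True, j: False}
  {f: True, e: True, j: True, c: False}
  {f: True, e: True, j: False, c: False}
  {e: True, c: True, j: True, f: False}
  {e: True, c: True, j: False, f: False}
  {e: True, j: True, c: False, f: False}


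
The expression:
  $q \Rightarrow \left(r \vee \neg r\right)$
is always true.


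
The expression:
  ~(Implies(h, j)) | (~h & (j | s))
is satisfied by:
  {s: True, h: False, j: False}
  {j: True, s: True, h: False}
  {j: True, h: False, s: False}
  {s: True, h: True, j: False}
  {h: True, j: False, s: False}


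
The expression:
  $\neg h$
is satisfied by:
  {h: False}


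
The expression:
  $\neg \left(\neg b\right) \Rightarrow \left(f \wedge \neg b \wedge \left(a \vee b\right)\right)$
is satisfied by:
  {b: False}


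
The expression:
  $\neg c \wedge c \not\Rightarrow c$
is never true.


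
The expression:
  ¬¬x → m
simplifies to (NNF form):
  m ∨ ¬x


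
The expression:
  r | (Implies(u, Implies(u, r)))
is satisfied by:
  {r: True, u: False}
  {u: False, r: False}
  {u: True, r: True}


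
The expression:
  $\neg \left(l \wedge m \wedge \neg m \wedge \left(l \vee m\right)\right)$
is always true.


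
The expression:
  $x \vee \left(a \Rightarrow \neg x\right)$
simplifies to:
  $\text{True}$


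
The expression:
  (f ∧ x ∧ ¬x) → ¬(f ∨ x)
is always true.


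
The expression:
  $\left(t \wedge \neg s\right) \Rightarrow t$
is always true.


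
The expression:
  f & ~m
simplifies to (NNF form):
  f & ~m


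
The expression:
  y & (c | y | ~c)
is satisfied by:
  {y: True}


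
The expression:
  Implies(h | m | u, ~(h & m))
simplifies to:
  ~h | ~m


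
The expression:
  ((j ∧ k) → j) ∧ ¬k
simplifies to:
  ¬k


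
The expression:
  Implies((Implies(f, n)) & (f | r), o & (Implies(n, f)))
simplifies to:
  (f & o) | (f & ~n) | (o & ~n) | (~f & ~r)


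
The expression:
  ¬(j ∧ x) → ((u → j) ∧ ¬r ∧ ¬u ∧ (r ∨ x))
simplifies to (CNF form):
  x ∧ (j ∨ ¬r) ∧ (j ∨ ¬u)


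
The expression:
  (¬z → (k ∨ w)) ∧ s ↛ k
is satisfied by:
  {z: True, w: True, s: True, k: False}
  {z: True, s: True, k: False, w: False}
  {w: True, s: True, k: False, z: False}


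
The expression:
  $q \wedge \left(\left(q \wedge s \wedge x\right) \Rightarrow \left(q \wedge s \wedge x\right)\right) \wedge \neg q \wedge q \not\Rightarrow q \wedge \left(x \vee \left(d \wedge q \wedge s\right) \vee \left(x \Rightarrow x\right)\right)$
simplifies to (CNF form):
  $\text{False}$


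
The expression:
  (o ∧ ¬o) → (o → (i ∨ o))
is always true.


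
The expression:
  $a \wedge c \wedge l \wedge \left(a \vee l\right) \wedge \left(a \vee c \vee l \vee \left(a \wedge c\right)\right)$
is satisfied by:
  {a: True, c: True, l: True}
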